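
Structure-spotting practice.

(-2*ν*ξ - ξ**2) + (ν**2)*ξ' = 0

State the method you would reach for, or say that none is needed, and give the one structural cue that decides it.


Verdict: the homogeneous substitution — solved for the derivative, the right side is unchanged under scaling ν and ξ together — it depends only on the ratio ξ/ν, so substitute a single ratio variable. This doubles as a Bernoulli equation in the unknown as written; the homogeneous route needs no setup at all.


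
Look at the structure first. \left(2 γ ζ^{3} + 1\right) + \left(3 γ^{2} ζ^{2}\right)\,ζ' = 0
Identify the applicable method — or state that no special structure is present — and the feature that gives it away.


Method: the exact-equation method — the cross partial derivatives of 2 γ ζ^{3} + 1 and 3 γ^{2} ζ^{2} agree, so the left side is the total differential of one potential in γ and ζ.


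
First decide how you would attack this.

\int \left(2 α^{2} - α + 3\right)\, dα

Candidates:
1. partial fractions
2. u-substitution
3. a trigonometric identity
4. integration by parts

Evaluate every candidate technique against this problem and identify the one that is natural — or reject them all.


Diagnosis: no special technique — the integrand is a sum of constant multiples of powers of α — integrate term by term.
- partial fractions: the expression is not a ratio of polynomials that decomposes further.
- u-substitution: any workable substitution here is cosmetic — the integrand is already in directly integrable form.
- a trigonometric identity — there is no trigonometric structure at all — the integrand carries no sine or cosine to rewrite.
- integration by parts: splitting off a factor buys nothing — the integrand integrates directly without parts.


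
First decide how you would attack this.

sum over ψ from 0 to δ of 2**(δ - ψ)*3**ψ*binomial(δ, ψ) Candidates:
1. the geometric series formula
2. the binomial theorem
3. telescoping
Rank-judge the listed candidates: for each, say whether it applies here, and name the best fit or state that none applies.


Diagnosis: the binomial theorem — the summand is term ψ of a binomial expansion in 3 and 2; the whole sum is a single power.
- the geometric series formula: consecutive terms are not related by a fixed multiplier.
- the binomial theorem — a fit — the right tool for this form.
- telescoping — in the displayed form, no term reappears at a neighboring index to cancel against.


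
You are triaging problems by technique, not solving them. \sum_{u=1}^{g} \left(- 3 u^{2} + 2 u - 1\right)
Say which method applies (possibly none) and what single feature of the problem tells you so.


Method: no special technique — no cancellation, no constant ratio, no binomial weights — just polynomial terms summed directly.


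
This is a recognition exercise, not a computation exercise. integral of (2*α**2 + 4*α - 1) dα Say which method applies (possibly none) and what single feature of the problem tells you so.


Verdict: no special technique — the integrand is a sum of constant multiples of powers of α — integrate term by term.


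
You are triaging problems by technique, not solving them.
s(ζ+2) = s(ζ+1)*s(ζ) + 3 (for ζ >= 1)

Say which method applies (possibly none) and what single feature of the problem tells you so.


Diagnosis: no special technique — the unknown enters the rule nonlinearly, not as a weighted sum — no linear method is even well-posed.


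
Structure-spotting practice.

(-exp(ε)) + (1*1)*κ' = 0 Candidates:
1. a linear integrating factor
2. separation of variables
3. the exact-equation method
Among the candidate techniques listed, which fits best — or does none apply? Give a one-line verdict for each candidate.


Verdict: no special technique — with κ absent the equation is not coupled at all: direct integration in ε.
- a linear integrating factor — with the unknown absent the integrating factor is a formality; direct integration is the working structure.
- separation of variables — any separation here is vacuous (nothing depends on the unknown); direct integration is the honest label.
- the exact-equation method: no dependence on the unknown anywhere: exactness is a label without content here.


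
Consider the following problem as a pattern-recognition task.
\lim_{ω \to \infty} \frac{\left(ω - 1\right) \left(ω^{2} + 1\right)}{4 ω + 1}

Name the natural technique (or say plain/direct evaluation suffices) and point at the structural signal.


Method: dominant-term comparison — as ω grows, only the highest-degree terms matter — compare leading terms and read the limit off. As a single quotient, the ∞/∞ shape would yield to repeated differentiation as well — the growth comparison gets there in one look.


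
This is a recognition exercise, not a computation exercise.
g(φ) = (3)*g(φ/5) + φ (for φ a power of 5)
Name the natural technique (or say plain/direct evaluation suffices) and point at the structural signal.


Verdict: the master substitution — the recursive call is at index φ/5 rather than a shift, a divide-and-conquer shape — substituting φ = 5^m linearizes it.


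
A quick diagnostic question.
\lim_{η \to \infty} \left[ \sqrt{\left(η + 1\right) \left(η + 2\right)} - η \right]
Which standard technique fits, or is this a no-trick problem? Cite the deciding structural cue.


Best approach: conjugate multiplication — divergence minus divergence hides a finite answer — expose it by pairing \sqrt{\left(η + 1\right) \left(η + 2\right)} - η with its conjugate.


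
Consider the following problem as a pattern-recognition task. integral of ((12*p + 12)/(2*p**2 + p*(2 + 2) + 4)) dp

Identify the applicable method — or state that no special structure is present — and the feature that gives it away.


Verdict: u-substitution — the only nontrivial dependence routes through (2*p**2 + p*(2 + 2) + 4), whose derivative supplies the leftover factor up to a constant multiple — u = (2*p**2 + p*(2 + 2) + 4) flattens it.


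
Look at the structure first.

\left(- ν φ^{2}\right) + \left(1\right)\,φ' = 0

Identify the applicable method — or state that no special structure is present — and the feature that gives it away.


Diagnosis: separation of variables — solved for the derivative, the right side splits multiplicatively into a function of each variable alone — divide and integrate each side.


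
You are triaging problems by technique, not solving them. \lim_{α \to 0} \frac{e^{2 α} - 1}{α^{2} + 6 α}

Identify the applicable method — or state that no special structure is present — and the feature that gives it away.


Technique: l'Hôpital's rule (0/0) — numerator and denominator both vanish at 0 — a genuine 0/0 form, which is exactly when l'Hôpital applies. One could equally expand both pieces locally and compare leading terms; the rule does that in one stroke.


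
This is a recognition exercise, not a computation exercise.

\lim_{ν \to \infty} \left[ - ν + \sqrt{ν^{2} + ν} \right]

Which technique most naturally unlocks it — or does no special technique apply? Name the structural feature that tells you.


Diagnosis: conjugate multiplication — both pieces blow up but their difference is finite; the conjugate trick rationalizes \sqrt{ν^{2} + ν} - ν.


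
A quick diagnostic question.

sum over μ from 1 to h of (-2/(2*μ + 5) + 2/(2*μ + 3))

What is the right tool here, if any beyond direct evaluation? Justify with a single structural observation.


Diagnosis: telescoping — consecutive terms evaluate one function at adjacent indices (2/(2*μ + 3) is its current value): one term's tail is the next term's head, so the chain collapses.


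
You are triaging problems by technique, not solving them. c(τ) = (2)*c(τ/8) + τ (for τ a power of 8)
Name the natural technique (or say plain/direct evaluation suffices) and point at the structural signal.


Method: the master substitution — the recursive call is at index τ/8 rather than a shift, a divide-and-conquer shape — substituting τ = 8^m linearizes it.


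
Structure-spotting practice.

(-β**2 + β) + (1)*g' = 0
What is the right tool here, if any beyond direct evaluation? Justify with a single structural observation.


Best approach: no special technique — the slope is a function of β alone, so integrate both sides directly.


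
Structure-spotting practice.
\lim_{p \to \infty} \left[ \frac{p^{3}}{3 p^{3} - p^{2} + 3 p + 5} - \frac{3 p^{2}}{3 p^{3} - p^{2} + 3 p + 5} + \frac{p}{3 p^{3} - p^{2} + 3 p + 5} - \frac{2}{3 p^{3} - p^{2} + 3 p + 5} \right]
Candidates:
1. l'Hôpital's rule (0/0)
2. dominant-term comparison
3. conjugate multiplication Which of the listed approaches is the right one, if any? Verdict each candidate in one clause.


Verdict: dominant-term comparison — divide through by the highest power of p; every lower-order term dies and the dominant terms decide the limit.
- l'Hôpital's rule (0/0): viewed as a single quotient this runs to ∞/∞, not the 0/0 clash this candidate addresses; an at-infinity variant of the rule would resolve it, but comparing leading growth reads the answer without differentiating.
- dominant-term comparison: applicable, and directly so.
- conjugate multiplication — the conjugate move applies to radical differences, which this is not.


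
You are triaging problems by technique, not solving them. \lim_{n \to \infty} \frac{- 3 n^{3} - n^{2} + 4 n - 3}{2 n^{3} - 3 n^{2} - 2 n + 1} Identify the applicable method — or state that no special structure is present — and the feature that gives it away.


Verdict: dominant-term comparison — divide through by the highest power of n; every lower-order term dies and the dominant terms decide the limit. As a single quotient, the ∞/∞ shape would yield to repeated differentiation as well — the growth comparison gets there in one look.


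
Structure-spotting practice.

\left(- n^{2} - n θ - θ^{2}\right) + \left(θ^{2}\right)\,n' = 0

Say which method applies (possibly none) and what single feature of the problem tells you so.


Best approach: the homogeneous substitution — solved for the derivative, the right side is unchanged under scaling θ and n together — it depends only on the ratio n/θ, so substitute a single ratio variable.


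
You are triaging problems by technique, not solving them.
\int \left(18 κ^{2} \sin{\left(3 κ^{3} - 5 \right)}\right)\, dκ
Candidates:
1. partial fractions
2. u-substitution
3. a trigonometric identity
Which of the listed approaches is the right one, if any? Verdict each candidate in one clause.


Method: u-substitution — structure check: outer function, inner expression 3 κ^{3} - 5, inner derivative as a factor — the classic u = 3 κ^{3} - 5 pattern.
- partial fractions — the expression is not a ratio of polynomials that decomposes further.
- u-substitution: a fit — the right tool for this form.
- a trigonometric identity — there is no trigonometric structure whose rewriting would simplify the integrand.


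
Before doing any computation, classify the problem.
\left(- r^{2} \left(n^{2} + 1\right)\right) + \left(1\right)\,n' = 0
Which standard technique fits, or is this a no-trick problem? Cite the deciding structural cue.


Best approach: separation of variables — the slope splits multiplicatively: r^{2} carrying all r-dependence times n^{2} + 1 carrying all n-dependence — separate and integrate.


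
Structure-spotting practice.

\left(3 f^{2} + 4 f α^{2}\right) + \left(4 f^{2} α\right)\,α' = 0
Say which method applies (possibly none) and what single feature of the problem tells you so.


Technique: the exact-equation method — the compatibility test passes: the α-derivative of 3 f^{2} + 4 f α^{2} matches the f-derivative of 4 f^{2} α, so integrate a potential.


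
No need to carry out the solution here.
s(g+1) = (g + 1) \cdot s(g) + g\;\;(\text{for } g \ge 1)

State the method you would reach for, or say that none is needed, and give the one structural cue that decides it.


Diagnosis: a summation factor — first-order, linear, moving coefficient g + 1: the discrete analogue of an integrating factor handles it.


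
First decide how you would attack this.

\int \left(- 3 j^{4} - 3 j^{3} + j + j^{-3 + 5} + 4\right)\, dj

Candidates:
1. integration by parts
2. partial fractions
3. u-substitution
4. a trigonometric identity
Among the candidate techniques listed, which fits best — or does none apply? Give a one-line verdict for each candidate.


Technique: no special technique — a term-by-term power-rule job in j; no substitution or rearrangement earns its keep here.
- integration by parts: splitting off a factor buys nothing — the integrand integrates directly without parts.
- partial fractions: the expression is not a ratio of polynomials that decomposes further.
- u-substitution: any workable substitution here is cosmetic — the integrand is already in directly integrable form.
- a trigonometric identity: with no trigonometric functions present, identity rewriting has no target.


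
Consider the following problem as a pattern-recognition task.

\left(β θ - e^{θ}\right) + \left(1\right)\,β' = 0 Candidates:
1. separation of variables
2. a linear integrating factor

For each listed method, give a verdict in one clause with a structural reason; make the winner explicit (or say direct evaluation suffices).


Technique: a linear integrating factor — the unknown enters only to the first power against a nonzero forcing term — the integrating-factor template applies directly.
- separation of variables — the two dependences are entangled, not a clean product of one-variable pieces.
- a linear integrating factor — applies; the problem has the shape this method handles.


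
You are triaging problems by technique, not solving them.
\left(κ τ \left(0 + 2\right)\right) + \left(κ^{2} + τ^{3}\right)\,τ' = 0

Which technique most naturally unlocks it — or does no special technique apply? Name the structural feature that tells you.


Method: the exact-equation method — because the two cross partials coincide, the form is conservative as written — recover its potential in (κ, τ).


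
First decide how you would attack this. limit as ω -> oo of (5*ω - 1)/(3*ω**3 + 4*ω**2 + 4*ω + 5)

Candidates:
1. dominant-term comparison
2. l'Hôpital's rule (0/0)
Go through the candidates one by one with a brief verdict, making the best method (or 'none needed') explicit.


Best approach: dominant-term comparison — divide by the highest power of ω present: lower-order terms vanish and the dominant ratio remains.
- dominant-term comparison — yes, a natural case for it.
- l'Hôpital's rule (0/0): viewed as a single quotient this runs to ∞/∞, not the 0/0 clash this candidate addresses; an at-infinity variant of the rule would resolve it, but comparing leading growth reads the answer without differentiating.


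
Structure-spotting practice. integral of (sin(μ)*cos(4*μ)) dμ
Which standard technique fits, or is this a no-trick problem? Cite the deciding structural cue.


Technique: a trigonometric identity — the product sin(μ)*cos(4*μ) converts to a sum of single-frequency sinusoids via the product-to-sum identity.


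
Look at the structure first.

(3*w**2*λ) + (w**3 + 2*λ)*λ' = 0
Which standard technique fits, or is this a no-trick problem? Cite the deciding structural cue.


Technique: the exact-equation method — the mixed-partials test passes for 3*w**2*λ and w**3 + 2*λ, so a potential function exists as presented.


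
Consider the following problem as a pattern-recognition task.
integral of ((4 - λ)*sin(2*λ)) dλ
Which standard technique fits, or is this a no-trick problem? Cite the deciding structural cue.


Best approach: integration by parts — the integrand splits as 4 - λ times sin(2*λ) — repeatedly differentiating the polynomial part kills it, which is the parts ladder.


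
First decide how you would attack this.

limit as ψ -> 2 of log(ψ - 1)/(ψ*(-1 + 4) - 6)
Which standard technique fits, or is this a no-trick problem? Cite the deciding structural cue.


Verdict: l'Hôpital's rule (0/0) — numerator and denominator both vanish at 2 — a genuine 0/0 form, which is exactly when l'Hôpital applies. The standard small-argument limits would also carry it; the rule is the systematic route.


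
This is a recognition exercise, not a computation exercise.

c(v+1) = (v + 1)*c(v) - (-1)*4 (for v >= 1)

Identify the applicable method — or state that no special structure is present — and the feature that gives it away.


Best approach: a summation factor — one-term recursion with variable weight v + 1 is solved by product normalization, not by root-finding.


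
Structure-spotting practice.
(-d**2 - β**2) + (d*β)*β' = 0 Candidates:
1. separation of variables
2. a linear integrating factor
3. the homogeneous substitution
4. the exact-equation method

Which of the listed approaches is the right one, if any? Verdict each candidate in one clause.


Best approach: the homogeneous substitution — the slope is degree-zero homogeneous: the ratio substitution v = β/d collapses it. A Bernoulli substitution is a fair alternative on this equation directly; the homogeneous reading takes it as given.
- separation of variables — no algebra isolates the independent variable on one side and the unknown on the other.
- a linear integrating factor — a nonlinear term in the unknown puts this outside the integrating-factor template.
- the homogeneous substitution: applies; the problem has the shape this method handles.
- the exact-equation method — the cross partial derivatives disagree, so no single potential exists.


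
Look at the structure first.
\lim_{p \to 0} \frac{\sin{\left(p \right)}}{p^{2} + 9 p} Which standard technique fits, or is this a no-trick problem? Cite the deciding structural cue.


Technique: l'Hôpital's rule (0/0) — numerator and denominator both vanish at 0 — a genuine 0/0 form, which is exactly when l'Hôpital applies. Known elementary limits would finish this too — the rule just bypasses the case analysis.


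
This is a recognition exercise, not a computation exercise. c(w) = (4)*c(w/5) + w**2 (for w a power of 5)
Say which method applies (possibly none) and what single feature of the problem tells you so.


Verdict: the master substitution — divide-the-index recursion (w/5 inside the call) straightens out once the index is rewritten as 5^m.


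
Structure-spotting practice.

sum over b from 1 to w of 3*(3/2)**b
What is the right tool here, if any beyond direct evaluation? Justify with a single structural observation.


Diagnosis: the geometric series formula — the ratio of consecutive terms is the constant 3/2, independent of the index — a geometric sum.


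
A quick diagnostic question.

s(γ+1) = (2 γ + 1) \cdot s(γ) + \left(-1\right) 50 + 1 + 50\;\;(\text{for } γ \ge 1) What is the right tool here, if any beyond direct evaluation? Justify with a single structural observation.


Technique: a summation factor — first-order, linear, moving coefficient 2 γ + 1: the discrete analogue of an integrating factor handles it.


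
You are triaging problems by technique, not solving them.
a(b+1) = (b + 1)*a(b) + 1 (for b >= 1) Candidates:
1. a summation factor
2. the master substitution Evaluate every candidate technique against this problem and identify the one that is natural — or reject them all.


Method: a summation factor — one-term recursion with variable weight b + 1 is solved by product normalization, not by root-finding.
- a summation factor: yes, a natural case for it.
- the master substitution — with no divided-index recursive call, reindexing by powers of a base buys nothing.


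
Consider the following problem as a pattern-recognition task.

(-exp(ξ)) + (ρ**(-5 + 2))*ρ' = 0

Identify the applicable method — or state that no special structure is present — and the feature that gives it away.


Best approach: separation of variables — one side of the product carries the independent variable, the other the unknown — the textbook separation shape. An exactness check succeeds on this form as well — separation and the potential function arrive at the same answer, separation more directly.


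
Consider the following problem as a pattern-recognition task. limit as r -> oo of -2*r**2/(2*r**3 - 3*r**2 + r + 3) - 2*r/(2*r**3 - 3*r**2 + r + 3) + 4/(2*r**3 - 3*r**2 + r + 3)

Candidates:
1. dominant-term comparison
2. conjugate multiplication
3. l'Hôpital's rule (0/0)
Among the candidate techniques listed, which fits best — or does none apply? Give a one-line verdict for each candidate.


Diagnosis: dominant-term comparison — growth-rate triage: the leading powers of r decide the limit, everything else is noise.
- dominant-term comparison: yes, a natural case for it.
- conjugate multiplication: no difference of divergent radicals appears, so rationalizing has nothing to cancel.
- l'Hôpital's rule (0/0): no 0/0 form appears: written as one quotient, top and bottom both grow without bound, and the ratio is decided by their leading terms.


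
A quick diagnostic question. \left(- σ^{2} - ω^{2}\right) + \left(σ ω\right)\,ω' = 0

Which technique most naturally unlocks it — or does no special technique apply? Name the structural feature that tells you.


Verdict: the homogeneous substitution — the slope's numerator and denominator share total degree; set v = ω/σ and the equation drops to separable form. A Bernoulli substitution is a fair alternative on this equation directly; the homogeneous reading takes it as given.


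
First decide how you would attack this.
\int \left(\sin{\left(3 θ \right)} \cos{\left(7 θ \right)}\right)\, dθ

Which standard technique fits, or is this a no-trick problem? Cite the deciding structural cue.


Technique: a trigonometric identity — apply product-to-sum to \sin{\left(3 θ \right)} \cos{\left(7 θ \right)}: two clean single-angle terms replace one awkward product.


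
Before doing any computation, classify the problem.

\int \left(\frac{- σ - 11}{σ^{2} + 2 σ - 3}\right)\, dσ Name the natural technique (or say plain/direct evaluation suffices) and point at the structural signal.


Diagnosis: partial fractions — a proper rational integrand whose denominator splits into simpler factors — decompose into partial fractions first.


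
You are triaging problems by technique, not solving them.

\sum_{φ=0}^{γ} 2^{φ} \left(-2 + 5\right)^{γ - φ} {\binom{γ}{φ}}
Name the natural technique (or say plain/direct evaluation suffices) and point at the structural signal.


Diagnosis: the binomial theorem — the binomial coefficients weight matched powers of 2 and (-2 + 5), which is exactly the expansion of a binomial power.


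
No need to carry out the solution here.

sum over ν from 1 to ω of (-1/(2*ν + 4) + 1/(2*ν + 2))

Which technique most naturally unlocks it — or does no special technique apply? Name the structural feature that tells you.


Verdict: telescoping — write out three consecutive terms and watch the interior cancel: the advanced copy one term subtracts reappears as the very next term's leading piece, pair after pair.


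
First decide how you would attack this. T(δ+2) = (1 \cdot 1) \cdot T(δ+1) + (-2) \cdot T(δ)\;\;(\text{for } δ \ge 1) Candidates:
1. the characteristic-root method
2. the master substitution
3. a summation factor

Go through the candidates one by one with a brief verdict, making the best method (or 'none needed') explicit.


Best approach: the characteristic-root method — fixed numeric weights on consecutive terms and no forcing term added: the root method in its home territory.
- the characteristic-root method — applies; the problem has the shape this method handles.
- the master substitution — with no divided-index recursive call, reindexing by powers of a base buys nothing.
- a summation factor: the recurrence reaches back more than one step, outside the first-order family a summation factor normalizes.


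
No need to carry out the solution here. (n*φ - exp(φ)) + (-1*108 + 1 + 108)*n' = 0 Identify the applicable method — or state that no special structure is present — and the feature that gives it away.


Verdict: a linear integrating factor — linear in the unknown with genuine forcing: multiply through by the exponential of the integrated coefficient and the left side closes into one derivative.


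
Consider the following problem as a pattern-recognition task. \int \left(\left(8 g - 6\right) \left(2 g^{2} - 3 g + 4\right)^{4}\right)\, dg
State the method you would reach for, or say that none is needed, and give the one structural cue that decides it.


Verdict: u-substitution — the only nontrivial dependence routes through 2 g^{2} - 3 g + 4, whose derivative supplies the leftover factor up to a constant multiple — u = 2 g^{2} - 3 g + 4 flattens it. Expanding everything out would also get there; the substitution is the systematic route.


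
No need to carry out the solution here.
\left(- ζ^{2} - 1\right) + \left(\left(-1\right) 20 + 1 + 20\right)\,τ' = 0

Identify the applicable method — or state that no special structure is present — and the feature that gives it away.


Method: no special technique — solved for the derivative, τ never appears on the right — this is a direct integration in ζ, not a differential-equations problem at heart.


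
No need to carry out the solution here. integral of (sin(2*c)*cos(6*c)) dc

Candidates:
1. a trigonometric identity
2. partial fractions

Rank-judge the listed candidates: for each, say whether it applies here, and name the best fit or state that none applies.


Technique: a trigonometric identity — two sinusoids at different rates multiply in sin(2*c)*cos(6*c); the product-to-sum identity uncouples them.
- a trigonometric identity: applies; the problem has the shape this method handles.
- partial fractions — the expression is not a ratio of polynomials that decomposes further.


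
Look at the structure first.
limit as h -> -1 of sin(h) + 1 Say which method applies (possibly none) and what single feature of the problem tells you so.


Best approach: no special technique — no denominator vanishes and nothing blows up at -1: direct substitution is the whole computation.


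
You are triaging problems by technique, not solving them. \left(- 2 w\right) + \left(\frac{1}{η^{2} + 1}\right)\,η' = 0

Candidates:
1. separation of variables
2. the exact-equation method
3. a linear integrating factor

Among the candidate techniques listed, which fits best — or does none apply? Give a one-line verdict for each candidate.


Technique: separation of variables — separating collects all η-dependence with the derivative and leaves all w-dependence opposite: variables separate.
- separation of variables — applicable, and directly so.
- the exact-equation method — any potential here is of the trivial single-variable kind; the exact method earns its name only with genuine cross terms.
- a linear integrating factor — a nonlinear term in the unknown puts this outside the integrating-factor template.


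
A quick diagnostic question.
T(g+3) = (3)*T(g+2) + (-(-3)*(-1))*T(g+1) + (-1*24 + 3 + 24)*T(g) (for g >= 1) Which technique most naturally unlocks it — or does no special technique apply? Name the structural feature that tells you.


Verdict: the characteristic-root method — shift-invariance with fixed coefficients calls for exponential trials; the characteristic polynomial finds every r^g.


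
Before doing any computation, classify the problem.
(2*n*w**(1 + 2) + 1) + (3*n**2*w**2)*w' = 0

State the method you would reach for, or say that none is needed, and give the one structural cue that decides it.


Diagnosis: the exact-equation method — equality of cross partials is the green light — assemble the potential function term by term.


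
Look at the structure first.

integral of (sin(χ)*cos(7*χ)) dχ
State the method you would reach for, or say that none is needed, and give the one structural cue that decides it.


Method: a trigonometric identity — sin(χ)*cos(7*χ) is a beat pattern — rewrite the product as a sum of single-frequency waves before integrating.


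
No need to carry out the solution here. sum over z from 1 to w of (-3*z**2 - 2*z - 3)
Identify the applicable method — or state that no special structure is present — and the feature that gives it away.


Technique: no special technique — the sum is polynomial through and through; closed forms for each power of z finish it directly.


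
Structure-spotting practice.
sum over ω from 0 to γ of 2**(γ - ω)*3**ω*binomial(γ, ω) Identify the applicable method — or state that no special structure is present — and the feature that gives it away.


Method: the binomial theorem — terms weighting binomial(γ, ω) against matched powers of 3 and 2 reassemble into (3 + 2)^γ by the binomial theorem.


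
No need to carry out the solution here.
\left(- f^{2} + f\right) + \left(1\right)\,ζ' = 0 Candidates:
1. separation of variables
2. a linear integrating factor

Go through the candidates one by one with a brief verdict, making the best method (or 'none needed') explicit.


Technique: no special technique — the slope is a pure function of f; integrate both sides and be done.
- separation of variables — with no unknown in the slope, separating variables is a formality — the equation integrates directly.
- a linear integrating factor: with the unknown absent the integrating factor is a formality; direct integration is the working structure.


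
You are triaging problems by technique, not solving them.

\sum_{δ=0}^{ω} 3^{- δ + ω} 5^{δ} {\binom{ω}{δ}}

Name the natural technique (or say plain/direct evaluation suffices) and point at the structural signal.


Technique: the binomial theorem — terms weighting {\binom{ω}{δ}} against matched powers of 5 and 3 reassemble into (5 + 3)^ω by the binomial theorem.


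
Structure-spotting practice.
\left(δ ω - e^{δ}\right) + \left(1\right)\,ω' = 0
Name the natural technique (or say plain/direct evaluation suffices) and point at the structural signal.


Technique: a linear integrating factor — the unknown enters only to the first power against a nonzero forcing term — the integrating-factor template applies directly.


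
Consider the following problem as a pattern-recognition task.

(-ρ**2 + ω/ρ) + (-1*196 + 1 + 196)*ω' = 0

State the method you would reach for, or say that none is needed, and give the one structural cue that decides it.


Best approach: a linear integrating factor — linear in the unknown with genuine forcing: multiply through by the exponential of the integrated coefficient and the left side closes into one derivative.


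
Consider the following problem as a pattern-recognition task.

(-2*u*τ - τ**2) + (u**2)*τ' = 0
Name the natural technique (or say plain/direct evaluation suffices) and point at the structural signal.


Technique: the homogeneous substitution — solved for the derivative, the right side is unchanged under scaling u and τ together — it depends only on the ratio τ/u, so substitute a single ratio variable. Rearranged, this also fits the Bernoulli template directly; the homogeneous substitution reads the structure without the rearrangement.


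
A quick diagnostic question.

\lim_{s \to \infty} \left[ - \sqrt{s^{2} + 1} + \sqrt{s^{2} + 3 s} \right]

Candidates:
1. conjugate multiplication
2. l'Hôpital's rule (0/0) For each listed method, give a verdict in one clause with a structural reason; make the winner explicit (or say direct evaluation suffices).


Technique: conjugate multiplication — \sqrt{s^{2} + 3 s} and \sqrt{s^{2} + 1} both blow up, but their difference is tame once the conjugate rationalizes it.
- conjugate multiplication — applicable, and directly so.
- l'Hôpital's rule (0/0): the expression is a difference driving to ∞ − ∞, not a 0/0 quotient — there is no ratio for the rule to differentiate.


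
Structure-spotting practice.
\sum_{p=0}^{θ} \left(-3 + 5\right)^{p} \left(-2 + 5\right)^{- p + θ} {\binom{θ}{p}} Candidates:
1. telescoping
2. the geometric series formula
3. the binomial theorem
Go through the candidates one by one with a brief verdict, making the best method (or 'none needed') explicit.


Method: the binomial theorem — the summand is term p of a binomial expansion in (-3 + 5) and (-2 + 5); the whole sum is a single power.
- telescoping — in the displayed form, no term reappears at a neighboring index to cancel against.
- the geometric series formula — consecutive terms are not related by a fixed multiplier.
- the binomial theorem: yes — fits the structure here.


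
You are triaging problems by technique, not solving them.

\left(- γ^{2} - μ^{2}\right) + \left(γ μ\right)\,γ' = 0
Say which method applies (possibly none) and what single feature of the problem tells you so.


Technique: the homogeneous substitution — solved for the derivative, the right side is unchanged under scaling μ and γ together — it depends only on the ratio γ/μ, so substitute a single ratio variable. A Bernoulli rewrite works here as the equation stands — the homogeneous substitution is the more immediate reading.


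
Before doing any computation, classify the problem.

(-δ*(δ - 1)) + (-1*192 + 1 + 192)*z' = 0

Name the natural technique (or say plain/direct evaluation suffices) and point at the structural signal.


Diagnosis: no special technique — solved for the derivative, z never appears on the right — this is a direct integration in δ, not a differential-equations problem at heart.


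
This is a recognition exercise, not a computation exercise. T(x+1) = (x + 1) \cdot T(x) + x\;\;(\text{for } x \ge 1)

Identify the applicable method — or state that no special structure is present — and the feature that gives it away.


Method: a summation factor — one-term recursion with variable weight x + 1 is solved by product normalization, not by root-finding.


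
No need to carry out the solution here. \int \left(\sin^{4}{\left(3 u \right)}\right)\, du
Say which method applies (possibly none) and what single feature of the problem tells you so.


Method: a trigonometric identity — the even exponent on \sin^{4}{\left(3 u \right)} signals one move: rewrite via cos of the doubled angle.


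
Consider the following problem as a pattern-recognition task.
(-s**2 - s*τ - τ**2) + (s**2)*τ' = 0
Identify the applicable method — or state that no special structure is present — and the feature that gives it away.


Diagnosis: the homogeneous substitution — the slope's numerator and denominator share total degree; set v = τ/s and the equation drops to separable form.


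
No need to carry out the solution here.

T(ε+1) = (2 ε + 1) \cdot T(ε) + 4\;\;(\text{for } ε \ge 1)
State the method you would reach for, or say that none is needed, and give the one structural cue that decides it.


Best approach: a summation factor — because the multiplier 2 ε + 1 is index-dependent, divide through by its running product and sum the resulting differences.


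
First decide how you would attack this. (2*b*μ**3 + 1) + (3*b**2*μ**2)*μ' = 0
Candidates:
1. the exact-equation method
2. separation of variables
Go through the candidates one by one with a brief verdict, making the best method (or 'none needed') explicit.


Diagnosis: the exact-equation method — check exactness first: here it holds (2*b*μ**3 + 1, 3*b**2*μ**2 have matching cross partials), so no integrating factor is needed.
- the exact-equation method: yes, a natural case for it.
- separation of variables — the two dependences are entangled, not a clean product of one-variable pieces.


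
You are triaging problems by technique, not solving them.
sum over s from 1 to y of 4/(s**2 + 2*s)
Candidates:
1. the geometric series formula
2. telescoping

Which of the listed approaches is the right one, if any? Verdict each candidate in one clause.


Method: telescoping — split 4/(s**2 + 2*s) by partial fractions and the pieces are one function at shifted arguments — interior terms cancel.
- the geometric series formula: there is no constant term-to-term ratio.
- telescoping — applicable, and directly so.


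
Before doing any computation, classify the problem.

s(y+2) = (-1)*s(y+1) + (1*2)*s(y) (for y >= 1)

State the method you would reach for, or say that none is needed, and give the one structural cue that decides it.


Best approach: the characteristic-root method — shift-invariance with fixed coefficients calls for exponential trials; the characteristic polynomial finds every r^y.


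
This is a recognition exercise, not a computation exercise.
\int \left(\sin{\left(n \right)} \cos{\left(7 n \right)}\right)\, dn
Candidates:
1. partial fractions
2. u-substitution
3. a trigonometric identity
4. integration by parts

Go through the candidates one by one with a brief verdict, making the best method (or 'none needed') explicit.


Technique: a trigonometric identity — cross-frequency products like \sin{\left(n \right)} \cos{\left(7 n \right)} are the textbook product-to-sum case — the identity converts them to directly integrable sinusoids.
- partial fractions: the expression is not a ratio of polynomials that decomposes further.
- u-substitution: no subexpression of the integrand serves as a whole-integral substitution inner — individual terms may offer their own, but none carries its derivative as a factor of the full integrand; a working change of variable would have to be constructed from outside the expression.
- a trigonometric identity — applicable, and directly so.
- integration by parts — not the fit here: there is no polynomial factor to ladder down — parts can still close the trigonometric product by recursion, though the identity rewrite is the direct route.


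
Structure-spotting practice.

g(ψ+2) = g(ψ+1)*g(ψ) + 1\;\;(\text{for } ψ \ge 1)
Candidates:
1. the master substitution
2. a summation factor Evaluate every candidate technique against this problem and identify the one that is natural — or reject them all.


Technique: no special technique — the update rule curves (it is not linear in the unknown sequence), so no superposition-based closed form attaches — iterate or study it directly.
- the master substitution — no fixed divisor shrinks the index between calls.
- a summation factor: the recursion is nonlinear — outside the first-order linear family a summation factor addresses.


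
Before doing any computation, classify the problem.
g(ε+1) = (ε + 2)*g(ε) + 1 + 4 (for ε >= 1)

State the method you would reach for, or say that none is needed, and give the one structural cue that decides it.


Verdict: a summation factor — one-term recursion with variable weight ε + 2 is solved by product normalization, not by root-finding.


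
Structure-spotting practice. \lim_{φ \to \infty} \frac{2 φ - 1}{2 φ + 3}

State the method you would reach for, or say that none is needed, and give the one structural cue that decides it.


Verdict: dominant-term comparison — as φ grows, only the highest-degree terms matter — compare leading terms and read the limit off. Viewed as a single quotient this is an ∞/∞ form — an at-infinity application of l'Hôpital's rule would also resolve it; comparing leading growth reads the answer without differentiating.


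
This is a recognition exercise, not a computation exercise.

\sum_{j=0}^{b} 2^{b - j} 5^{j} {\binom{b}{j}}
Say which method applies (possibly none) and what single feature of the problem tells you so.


Method: the binomial theorem — the binomial coefficients weight matched powers of 5 and 2, which is exactly the expansion of a binomial power.
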